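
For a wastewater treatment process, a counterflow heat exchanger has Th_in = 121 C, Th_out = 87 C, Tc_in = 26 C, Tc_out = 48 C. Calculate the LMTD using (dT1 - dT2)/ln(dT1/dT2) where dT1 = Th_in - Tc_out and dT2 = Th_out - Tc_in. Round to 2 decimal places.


dT1 = Th_in - Tc_out = 121 - 48 = 73
dT2 = Th_out - Tc_in = 87 - 26 = 61
LMTD = (dT1 - dT2) / ln(dT1/dT2)
LMTD = (73 - 61) / ln(73/61)
LMTD = 66.82 K


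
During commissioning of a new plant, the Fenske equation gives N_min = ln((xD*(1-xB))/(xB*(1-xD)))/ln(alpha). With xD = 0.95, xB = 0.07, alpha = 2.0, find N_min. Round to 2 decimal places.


N_min = ln((xD*(1-xB))/(xB*(1-xD))) / ln(alpha)
Numerator inside ln: 0.8835 / 0.0035 = 252.428571
ln(252.428571) = 5.531128
ln(alpha) = ln(2.0) = 0.693147
N_min = 5.531128 / 0.693147 = 7.98


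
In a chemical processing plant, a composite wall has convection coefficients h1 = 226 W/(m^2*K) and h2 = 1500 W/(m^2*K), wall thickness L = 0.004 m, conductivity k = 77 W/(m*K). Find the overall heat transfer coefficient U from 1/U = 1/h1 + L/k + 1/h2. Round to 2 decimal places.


1/U = 1/h1 + L/k + 1/h2
1/U = 1/226 + 0.004/77 + 1/1500
1/U = 0.0044247788 + 5.19481e-05 + 0.0006666667
1/U = 0.0051433936
U = 194.42 W/(m^2*K)


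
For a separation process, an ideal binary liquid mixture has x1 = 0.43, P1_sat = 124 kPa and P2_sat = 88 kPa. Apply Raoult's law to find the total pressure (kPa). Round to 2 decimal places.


P = x1*P1_sat + x2*P2_sat
x2 = 1 - x1 = 1 - 0.43 = 0.57
P = 0.43*124 + 0.57*88
P = 53.32 + 50.16
P = 103.48 kPa


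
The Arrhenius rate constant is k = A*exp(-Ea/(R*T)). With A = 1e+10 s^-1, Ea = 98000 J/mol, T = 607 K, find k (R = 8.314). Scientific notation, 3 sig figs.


k = A * exp(-Ea/(R*T))
k = 1e+10 * exp(-98000 / (8.314 * 607))
k = 1e+10 * exp(-19.419022)
k = 3.68e+01


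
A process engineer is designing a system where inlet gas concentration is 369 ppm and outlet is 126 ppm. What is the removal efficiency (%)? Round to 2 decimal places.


Efficiency = (G_in - G_out) / G_in * 100%
Efficiency = (369 - 126) / 369 * 100
Efficiency = 243 / 369 * 100
Efficiency = 65.85%


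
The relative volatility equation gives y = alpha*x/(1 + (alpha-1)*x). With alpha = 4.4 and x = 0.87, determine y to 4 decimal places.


y = alpha*x / (1 + (alpha-1)*x)
y = 4.4*0.87 / (1 + (4.4-1)*0.87)
y = 3.828 / (1 + 2.958)
y = 3.828 / 3.958
y = 0.9672


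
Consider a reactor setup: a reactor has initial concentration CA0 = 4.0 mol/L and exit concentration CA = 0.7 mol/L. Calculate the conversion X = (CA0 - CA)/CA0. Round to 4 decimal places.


X = (CA0 - CA) / CA0
X = (4.0 - 0.7) / 4.0
X = 3.3 / 4.0
X = 0.8250


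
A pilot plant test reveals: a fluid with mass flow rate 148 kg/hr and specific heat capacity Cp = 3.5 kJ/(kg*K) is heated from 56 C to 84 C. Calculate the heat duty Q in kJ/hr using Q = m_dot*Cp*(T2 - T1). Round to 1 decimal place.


Q = m_dot * Cp * (T2 - T1)
Q = 148 * 3.5 * (84 - 56)
Q = 148 * 3.5 * 28
Q = 14504.0 kJ/hr


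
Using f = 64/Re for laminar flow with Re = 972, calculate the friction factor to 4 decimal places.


f = 64 / Re
f = 64 / 972
f = 0.0658


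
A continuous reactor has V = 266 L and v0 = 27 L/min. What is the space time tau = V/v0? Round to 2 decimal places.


tau = V / v0
tau = 266 / 27
tau = 9.85 min


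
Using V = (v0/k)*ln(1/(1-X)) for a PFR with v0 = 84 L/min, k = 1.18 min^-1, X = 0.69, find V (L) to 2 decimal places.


V = (v0/k) * ln(1/(1-X))
V = (84/1.18) * ln(1/(1-0.69))
V = 71.186441 * ln(3.225806)
V = 71.186441 * 1.171183
V = 83.37 L


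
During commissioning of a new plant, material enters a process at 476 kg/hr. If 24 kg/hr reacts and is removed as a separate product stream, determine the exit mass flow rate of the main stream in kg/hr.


Steady-state mass balance on the main outlet: F_out = F_in - F_removed
F_out = 476 - 24
F_out = 452 kg/hr


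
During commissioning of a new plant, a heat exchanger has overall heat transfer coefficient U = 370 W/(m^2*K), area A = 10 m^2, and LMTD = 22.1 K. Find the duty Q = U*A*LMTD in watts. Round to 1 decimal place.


Q = U * A * LMTD
Q = 370 * 10 * 22.1
Q = 81770.0 W


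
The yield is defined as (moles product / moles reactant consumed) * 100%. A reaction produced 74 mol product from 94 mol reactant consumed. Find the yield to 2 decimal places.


Yield = (moles product / moles consumed) * 100%
Yield = (74 / 94) * 100
Yield = 0.7872 * 100
Yield = 78.72%


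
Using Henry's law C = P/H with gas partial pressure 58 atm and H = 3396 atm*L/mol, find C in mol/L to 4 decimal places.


C = P / H
C = 58 / 3396
C = 0.0171 mol/L


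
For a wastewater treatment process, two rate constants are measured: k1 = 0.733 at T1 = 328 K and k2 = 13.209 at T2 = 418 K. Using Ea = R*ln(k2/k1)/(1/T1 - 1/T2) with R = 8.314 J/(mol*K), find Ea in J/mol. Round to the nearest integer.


Ea = R * ln(k2/k1) / (1/T1 - 1/T2)
ln(k2/k1) = ln(13.209/0.733) = 2.891508
1/T1 - 1/T2 = 1/328 - 1/418 = 0.00065643599
Ea = 8.314 * 2.891508 / 0.00065643599
Ea = 36622 J/mol


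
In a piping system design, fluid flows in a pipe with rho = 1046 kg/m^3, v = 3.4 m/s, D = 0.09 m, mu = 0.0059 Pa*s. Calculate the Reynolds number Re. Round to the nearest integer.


Re = rho * v * D / mu
Re = 1046 * 3.4 * 0.09 / 0.0059
Re = 320.076 / 0.0059
Re = 54250


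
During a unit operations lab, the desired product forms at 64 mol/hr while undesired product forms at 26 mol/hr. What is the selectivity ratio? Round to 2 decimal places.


S = desired product rate / undesired product rate
S = 64 / 26
S = 2.46


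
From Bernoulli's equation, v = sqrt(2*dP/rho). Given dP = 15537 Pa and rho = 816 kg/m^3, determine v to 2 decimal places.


v = sqrt(2*dP/rho)
v = sqrt(2*15537/816)
v = sqrt(38.080882)
v = 6.17 m/s


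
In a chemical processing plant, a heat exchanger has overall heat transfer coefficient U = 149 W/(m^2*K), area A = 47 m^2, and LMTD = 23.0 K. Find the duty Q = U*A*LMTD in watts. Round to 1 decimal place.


Q = U * A * LMTD
Q = 149 * 47 * 23.0
Q = 161069.0 W


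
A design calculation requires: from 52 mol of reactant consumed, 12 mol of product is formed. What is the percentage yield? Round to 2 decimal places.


Yield = (moles product / moles consumed) * 100%
Yield = (12 / 52) * 100
Yield = 0.2308 * 100
Yield = 23.08%


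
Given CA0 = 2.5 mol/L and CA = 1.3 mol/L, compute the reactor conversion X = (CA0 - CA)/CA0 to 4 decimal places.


X = (CA0 - CA) / CA0
X = (2.5 - 1.3) / 2.5
X = 1.2 / 2.5
X = 0.4800


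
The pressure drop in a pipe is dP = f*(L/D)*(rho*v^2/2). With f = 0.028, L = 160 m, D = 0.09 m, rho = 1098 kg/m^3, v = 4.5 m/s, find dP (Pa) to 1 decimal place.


dP = f * (L/D) * (rho*v^2/2)
dP = 0.028 * (160/0.09) * (1098*4.5^2/2)
L/D = 1777.77777778
rho*v^2/2 = 1098*20.25/2 = 11117.25
dP = 0.028 * 1777.77777778 * 11117.25
dP = 553392.0 Pa


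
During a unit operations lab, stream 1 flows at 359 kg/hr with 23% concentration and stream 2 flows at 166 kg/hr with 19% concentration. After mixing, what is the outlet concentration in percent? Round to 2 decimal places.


Mass balance on solute: F1*x1 + F2*x2 = F3*x3
F3 = F1 + F2 = 359 + 166 = 525 kg/hr
x3 = (F1*x1 + F2*x2)/F3
x3 = (359*0.23 + 166*0.19) / 525
x3 = 21.74%


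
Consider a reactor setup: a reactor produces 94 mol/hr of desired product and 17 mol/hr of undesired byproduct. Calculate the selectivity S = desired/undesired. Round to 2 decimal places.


S = desired product rate / undesired product rate
S = 94 / 17
S = 5.53


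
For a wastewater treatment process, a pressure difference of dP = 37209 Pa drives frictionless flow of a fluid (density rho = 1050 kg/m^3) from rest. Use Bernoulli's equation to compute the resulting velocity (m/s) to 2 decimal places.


v = sqrt(2*dP/rho)
v = sqrt(2*37209/1050)
v = sqrt(70.874286)
v = 8.42 m/s


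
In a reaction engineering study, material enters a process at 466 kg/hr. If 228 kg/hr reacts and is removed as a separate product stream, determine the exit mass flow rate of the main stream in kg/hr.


Steady-state mass balance on the main outlet: F_out = F_in - F_removed
F_out = 466 - 228
F_out = 238 kg/hr


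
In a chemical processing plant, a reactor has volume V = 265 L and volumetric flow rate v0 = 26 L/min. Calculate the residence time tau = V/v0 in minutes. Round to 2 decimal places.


tau = V / v0
tau = 265 / 26
tau = 10.19 min


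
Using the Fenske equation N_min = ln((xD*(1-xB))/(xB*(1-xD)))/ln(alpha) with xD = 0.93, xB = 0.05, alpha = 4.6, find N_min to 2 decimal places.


N_min = ln((xD*(1-xB))/(xB*(1-xD))) / ln(alpha)
Numerator inside ln: 0.8835 / 0.0035 = 252.428571
ln(252.428571) = 5.531128
ln(alpha) = ln(4.6) = 1.526056
N_min = 5.531128 / 1.526056 = 3.62


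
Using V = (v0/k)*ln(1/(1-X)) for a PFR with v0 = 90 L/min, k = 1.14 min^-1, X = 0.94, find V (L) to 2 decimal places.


V = (v0/k) * ln(1/(1-X))
V = (90/1.14) * ln(1/(1-0.94))
V = 78.947368 * ln(16.666667)
V = 78.947368 * 2.813411
V = 222.11 L


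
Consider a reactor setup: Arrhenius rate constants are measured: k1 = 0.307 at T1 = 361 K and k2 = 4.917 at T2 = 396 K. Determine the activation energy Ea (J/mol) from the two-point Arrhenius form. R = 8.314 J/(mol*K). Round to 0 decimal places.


Ea = R * ln(k2/k1) / (1/T1 - 1/T2)
ln(k2/k1) = ln(4.917/0.307) = 2.7736061
1/T1 - 1/T2 = 1/361 - 1/396 = 0.000244830577
Ea = 8.314 * 2.7736061 / 0.000244830577
Ea = 94187 J/mol


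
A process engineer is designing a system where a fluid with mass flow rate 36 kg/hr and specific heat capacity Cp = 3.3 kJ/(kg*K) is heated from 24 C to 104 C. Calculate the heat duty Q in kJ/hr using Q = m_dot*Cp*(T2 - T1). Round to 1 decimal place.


Q = m_dot * Cp * (T2 - T1)
Q = 36 * 3.3 * (104 - 24)
Q = 36 * 3.3 * 80
Q = 9504.0 kJ/hr


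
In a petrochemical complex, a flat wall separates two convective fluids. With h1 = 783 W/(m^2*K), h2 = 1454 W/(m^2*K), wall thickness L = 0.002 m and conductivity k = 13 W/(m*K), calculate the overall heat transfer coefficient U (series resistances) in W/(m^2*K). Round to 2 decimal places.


1/U = 1/h1 + L/k + 1/h2
1/U = 1/783 + 0.002/13 + 1/1454
1/U = 0.0012771392 + 0.0001538462 + 0.0006877579
1/U = 0.0021187433
U = 471.98 W/(m^2*K)


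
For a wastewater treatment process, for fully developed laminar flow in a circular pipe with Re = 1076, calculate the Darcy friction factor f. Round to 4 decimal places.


f = 64 / Re
f = 64 / 1076
f = 0.0595


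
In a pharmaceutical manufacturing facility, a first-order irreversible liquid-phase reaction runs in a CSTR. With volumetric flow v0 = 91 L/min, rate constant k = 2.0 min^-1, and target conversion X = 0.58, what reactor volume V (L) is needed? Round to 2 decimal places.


V = v0 * X / (k * (1 - X))
V = 91 * 0.58 / (2.0 * (1 - 0.58))
V = 52.78 / (2.0 * 0.42)
V = 52.78 / 0.84
V = 62.83 L


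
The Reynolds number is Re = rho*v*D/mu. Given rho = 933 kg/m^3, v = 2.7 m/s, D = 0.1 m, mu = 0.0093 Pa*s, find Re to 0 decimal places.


Re = rho * v * D / mu
Re = 933 * 2.7 * 0.1 / 0.0093
Re = 251.91 / 0.0093
Re = 27087


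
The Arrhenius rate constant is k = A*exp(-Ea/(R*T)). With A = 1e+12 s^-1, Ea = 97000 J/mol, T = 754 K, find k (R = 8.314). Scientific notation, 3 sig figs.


k = A * exp(-Ea/(R*T))
k = 1e+12 * exp(-97000 / (8.314 * 754))
k = 1e+12 * exp(-15.473564)
k = 1.91e+05


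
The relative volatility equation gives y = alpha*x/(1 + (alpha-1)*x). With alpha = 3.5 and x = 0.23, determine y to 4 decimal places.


y = alpha*x / (1 + (alpha-1)*x)
y = 3.5*0.23 / (1 + (3.5-1)*0.23)
y = 0.805 / (1 + 0.575)
y = 0.805 / 1.575
y = 0.5111


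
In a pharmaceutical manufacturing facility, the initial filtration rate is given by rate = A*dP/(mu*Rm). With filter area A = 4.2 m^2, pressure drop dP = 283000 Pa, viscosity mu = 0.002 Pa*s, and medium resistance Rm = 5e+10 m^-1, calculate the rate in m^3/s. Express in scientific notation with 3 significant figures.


rate = A * dP / (mu * Rm)
rate = 4.2 * 283000 / (0.002 * 5e+10)
rate = 1188600.0 / 1.000e+08
rate = 1.19e-02 m^3/s


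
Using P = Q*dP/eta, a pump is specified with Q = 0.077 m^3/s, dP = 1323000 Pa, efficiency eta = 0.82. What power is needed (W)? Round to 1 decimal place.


P = Q * dP / eta
P = 0.077 * 1323000 / 0.82
P = 101871.0 / 0.82
P = 124232.9 W


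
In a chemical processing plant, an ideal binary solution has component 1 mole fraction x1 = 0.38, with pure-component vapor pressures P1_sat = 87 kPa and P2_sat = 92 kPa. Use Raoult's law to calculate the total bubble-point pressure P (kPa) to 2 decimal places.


P = x1*P1_sat + x2*P2_sat
x2 = 1 - x1 = 1 - 0.38 = 0.62
P = 0.38*87 + 0.62*92
P = 33.06 + 57.04
P = 90.10 kPa


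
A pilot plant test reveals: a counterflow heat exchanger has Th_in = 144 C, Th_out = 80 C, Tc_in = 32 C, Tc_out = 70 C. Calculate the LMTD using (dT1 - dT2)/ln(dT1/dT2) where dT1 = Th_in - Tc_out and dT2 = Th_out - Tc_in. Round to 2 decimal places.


dT1 = Th_in - Tc_out = 144 - 70 = 74
dT2 = Th_out - Tc_in = 80 - 32 = 48
LMTD = (dT1 - dT2) / ln(dT1/dT2)
LMTD = (74 - 48) / ln(74/48)
LMTD = 60.07 K


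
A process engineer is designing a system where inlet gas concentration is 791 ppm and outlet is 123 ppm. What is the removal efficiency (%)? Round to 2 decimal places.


Efficiency = (G_in - G_out) / G_in * 100%
Efficiency = (791 - 123) / 791 * 100
Efficiency = 668 / 791 * 100
Efficiency = 84.45%


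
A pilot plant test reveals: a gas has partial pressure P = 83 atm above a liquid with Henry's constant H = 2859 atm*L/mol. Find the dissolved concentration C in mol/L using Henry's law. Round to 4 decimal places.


C = P / H
C = 83 / 2859
C = 0.0290 mol/L


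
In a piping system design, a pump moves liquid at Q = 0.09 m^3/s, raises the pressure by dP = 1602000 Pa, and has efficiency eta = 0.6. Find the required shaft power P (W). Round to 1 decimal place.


P = Q * dP / eta
P = 0.09 * 1602000 / 0.6
P = 144180.0 / 0.6
P = 240300.0 W


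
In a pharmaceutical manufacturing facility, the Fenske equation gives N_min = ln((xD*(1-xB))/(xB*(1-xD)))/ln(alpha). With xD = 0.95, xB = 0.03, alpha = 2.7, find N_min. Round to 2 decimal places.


N_min = ln((xD*(1-xB))/(xB*(1-xD))) / ln(alpha)
Numerator inside ln: 0.9215 / 0.0015 = 614.333333
ln(614.333333) = 6.420538
ln(alpha) = ln(2.7) = 0.993252
N_min = 6.420538 / 0.993252 = 6.46


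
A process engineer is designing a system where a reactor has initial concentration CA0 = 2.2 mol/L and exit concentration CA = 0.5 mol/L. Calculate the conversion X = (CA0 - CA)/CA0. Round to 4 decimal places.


X = (CA0 - CA) / CA0
X = (2.2 - 0.5) / 2.2
X = 1.7 / 2.2
X = 0.7727


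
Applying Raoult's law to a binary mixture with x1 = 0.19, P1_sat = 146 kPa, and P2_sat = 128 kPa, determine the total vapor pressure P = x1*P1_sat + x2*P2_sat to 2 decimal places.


P = x1*P1_sat + x2*P2_sat
x2 = 1 - x1 = 1 - 0.19 = 0.81
P = 0.19*146 + 0.81*128
P = 27.74 + 103.68
P = 131.42 kPa


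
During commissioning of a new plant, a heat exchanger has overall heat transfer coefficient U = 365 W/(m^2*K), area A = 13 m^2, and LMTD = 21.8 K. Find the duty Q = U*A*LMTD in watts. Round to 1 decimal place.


Q = U * A * LMTD
Q = 365 * 13 * 21.8
Q = 103441.0 W


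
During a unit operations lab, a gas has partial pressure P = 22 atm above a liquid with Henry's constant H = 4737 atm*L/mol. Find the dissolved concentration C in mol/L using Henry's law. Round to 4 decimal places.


C = P / H
C = 22 / 4737
C = 0.0046 mol/L


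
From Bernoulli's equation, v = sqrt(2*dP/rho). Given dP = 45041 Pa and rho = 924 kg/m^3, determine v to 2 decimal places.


v = sqrt(2*dP/rho)
v = sqrt(2*45041/924)
v = sqrt(97.491342)
v = 9.87 m/s


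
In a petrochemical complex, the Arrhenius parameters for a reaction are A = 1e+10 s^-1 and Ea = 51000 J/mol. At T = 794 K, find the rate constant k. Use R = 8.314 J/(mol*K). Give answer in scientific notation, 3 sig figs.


k = A * exp(-Ea/(R*T))
k = 1e+10 * exp(-51000 / (8.314 * 794))
k = 1e+10 * exp(-7.725732)
k = 4.41e+06


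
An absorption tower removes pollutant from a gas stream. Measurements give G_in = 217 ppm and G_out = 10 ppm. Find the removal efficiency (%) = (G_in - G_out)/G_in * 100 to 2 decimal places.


Efficiency = (G_in - G_out) / G_in * 100%
Efficiency = (217 - 10) / 217 * 100
Efficiency = 207 / 217 * 100
Efficiency = 95.39%


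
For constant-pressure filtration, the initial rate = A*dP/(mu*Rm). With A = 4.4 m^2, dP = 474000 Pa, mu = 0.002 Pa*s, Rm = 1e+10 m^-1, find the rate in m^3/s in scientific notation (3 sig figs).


rate = A * dP / (mu * Rm)
rate = 4.4 * 474000 / (0.002 * 1e+10)
rate = 2085600.0 / 2.000e+07
rate = 1.04e-01 m^3/s


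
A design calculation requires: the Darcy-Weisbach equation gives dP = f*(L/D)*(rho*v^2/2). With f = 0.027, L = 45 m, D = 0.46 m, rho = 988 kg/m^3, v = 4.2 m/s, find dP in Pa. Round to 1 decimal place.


dP = f * (L/D) * (rho*v^2/2)
dP = 0.027 * (45/0.46) * (988*4.2^2/2)
L/D = 97.82608696
rho*v^2/2 = 988*17.64/2 = 8714.16
dP = 0.027 * 97.82608696 * 8714.16
dP = 23016.7 Pa


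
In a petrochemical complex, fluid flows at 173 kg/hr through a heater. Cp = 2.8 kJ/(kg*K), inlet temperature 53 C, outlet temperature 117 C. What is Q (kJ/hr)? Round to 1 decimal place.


Q = m_dot * Cp * (T2 - T1)
Q = 173 * 2.8 * (117 - 53)
Q = 173 * 2.8 * 64
Q = 31001.6 kJ/hr


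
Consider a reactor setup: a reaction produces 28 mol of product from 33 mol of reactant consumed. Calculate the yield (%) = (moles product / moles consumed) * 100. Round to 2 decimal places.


Yield = (moles product / moles consumed) * 100%
Yield = (28 / 33) * 100
Yield = 0.8485 * 100
Yield = 84.85%


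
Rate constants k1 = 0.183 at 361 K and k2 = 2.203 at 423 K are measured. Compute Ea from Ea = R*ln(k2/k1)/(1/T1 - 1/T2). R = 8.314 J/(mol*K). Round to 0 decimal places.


Ea = R * ln(k2/k1) / (1/T1 - 1/T2)
ln(k2/k1) = ln(2.203/0.183) = 2.4880892
1/T1 - 1/T2 = 1/361 - 1/423 = 0.000406016909
Ea = 8.314 * 2.4880892 / 0.000406016909
Ea = 50949 J/mol


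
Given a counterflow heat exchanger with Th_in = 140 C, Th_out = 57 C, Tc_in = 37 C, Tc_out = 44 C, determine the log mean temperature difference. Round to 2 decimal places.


dT1 = Th_in - Tc_out = 140 - 44 = 96
dT2 = Th_out - Tc_in = 57 - 37 = 20
LMTD = (dT1 - dT2) / ln(dT1/dT2)
LMTD = (96 - 20) / ln(96/20)
LMTD = 48.45 K


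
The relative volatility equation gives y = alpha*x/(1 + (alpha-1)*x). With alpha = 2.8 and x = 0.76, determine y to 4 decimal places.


y = alpha*x / (1 + (alpha-1)*x)
y = 2.8*0.76 / (1 + (2.8-1)*0.76)
y = 2.128 / (1 + 1.368)
y = 2.128 / 2.368
y = 0.8986


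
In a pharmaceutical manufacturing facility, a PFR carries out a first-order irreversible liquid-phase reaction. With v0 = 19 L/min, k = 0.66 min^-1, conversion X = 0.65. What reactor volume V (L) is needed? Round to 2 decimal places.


V = (v0/k) * ln(1/(1-X))
V = (19/0.66) * ln(1/(1-0.65))
V = 28.787879 * ln(2.857143)
V = 28.787879 * 1.049822
V = 30.22 L


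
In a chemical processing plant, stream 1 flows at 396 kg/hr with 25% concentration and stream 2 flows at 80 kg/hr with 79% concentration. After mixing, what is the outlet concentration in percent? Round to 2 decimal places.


Mass balance on solute: F1*x1 + F2*x2 = F3*x3
F3 = F1 + F2 = 396 + 80 = 476 kg/hr
x3 = (F1*x1 + F2*x2)/F3
x3 = (396*0.25 + 80*0.79) / 476
x3 = 34.08%


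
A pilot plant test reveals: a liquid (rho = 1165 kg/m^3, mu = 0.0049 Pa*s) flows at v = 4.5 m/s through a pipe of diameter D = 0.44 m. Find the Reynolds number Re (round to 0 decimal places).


Re = rho * v * D / mu
Re = 1165 * 4.5 * 0.44 / 0.0049
Re = 2306.7 / 0.0049
Re = 470755


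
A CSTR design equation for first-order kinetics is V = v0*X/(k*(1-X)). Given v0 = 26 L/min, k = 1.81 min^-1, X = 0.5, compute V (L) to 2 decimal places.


V = v0 * X / (k * (1 - X))
V = 26 * 0.5 / (1.81 * (1 - 0.5))
V = 13.0 / (1.81 * 0.5)
V = 13.0 / 0.905
V = 14.36 L


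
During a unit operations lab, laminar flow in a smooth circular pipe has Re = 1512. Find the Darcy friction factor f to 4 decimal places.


f = 64 / Re
f = 64 / 1512
f = 0.0423


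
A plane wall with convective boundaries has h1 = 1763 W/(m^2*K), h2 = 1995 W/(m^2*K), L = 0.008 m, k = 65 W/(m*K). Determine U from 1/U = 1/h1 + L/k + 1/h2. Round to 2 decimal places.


1/U = 1/h1 + L/k + 1/h2
1/U = 1/1763 + 0.008/65 + 1/1995
1/U = 0.000567215 + 0.0001230769 + 0.0005012531
1/U = 0.001191545
U = 839.25 W/(m^2*K)


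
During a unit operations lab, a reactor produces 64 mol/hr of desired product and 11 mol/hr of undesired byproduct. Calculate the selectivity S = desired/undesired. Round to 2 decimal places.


S = desired product rate / undesired product rate
S = 64 / 11
S = 5.82


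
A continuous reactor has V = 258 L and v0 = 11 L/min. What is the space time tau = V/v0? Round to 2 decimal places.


tau = V / v0
tau = 258 / 11
tau = 23.45 min


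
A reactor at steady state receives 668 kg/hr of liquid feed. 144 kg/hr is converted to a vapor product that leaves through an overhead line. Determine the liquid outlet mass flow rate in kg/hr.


Steady-state mass balance on the main outlet: F_out = F_in - F_removed
F_out = 668 - 144
F_out = 524 kg/hr


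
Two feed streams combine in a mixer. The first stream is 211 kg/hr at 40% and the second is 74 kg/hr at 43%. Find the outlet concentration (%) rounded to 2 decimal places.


Mass balance on solute: F1*x1 + F2*x2 = F3*x3
F3 = F1 + F2 = 211 + 74 = 285 kg/hr
x3 = (F1*x1 + F2*x2)/F3
x3 = (211*0.4 + 74*0.43) / 285
x3 = 40.78%


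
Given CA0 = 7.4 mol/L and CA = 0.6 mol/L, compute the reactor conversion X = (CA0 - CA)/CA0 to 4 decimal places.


X = (CA0 - CA) / CA0
X = (7.4 - 0.6) / 7.4
X = 6.8 / 7.4
X = 0.9189


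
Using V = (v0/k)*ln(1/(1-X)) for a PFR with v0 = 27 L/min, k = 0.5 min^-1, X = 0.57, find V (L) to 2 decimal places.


V = (v0/k) * ln(1/(1-X))
V = (27/0.5) * ln(1/(1-0.57))
V = 54.0 * ln(2.325581)
V = 54.0 * 0.84397
V = 45.57 L


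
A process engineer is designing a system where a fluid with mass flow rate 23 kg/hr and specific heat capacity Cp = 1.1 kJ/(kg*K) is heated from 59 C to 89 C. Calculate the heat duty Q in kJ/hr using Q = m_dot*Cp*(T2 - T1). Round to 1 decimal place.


Q = m_dot * Cp * (T2 - T1)
Q = 23 * 1.1 * (89 - 59)
Q = 23 * 1.1 * 30
Q = 759.0 kJ/hr


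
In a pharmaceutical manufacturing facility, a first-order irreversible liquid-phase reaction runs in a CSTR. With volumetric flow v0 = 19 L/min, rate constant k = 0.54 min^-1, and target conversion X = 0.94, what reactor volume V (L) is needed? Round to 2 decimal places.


V = v0 * X / (k * (1 - X))
V = 19 * 0.94 / (0.54 * (1 - 0.94))
V = 17.86 / (0.54 * 0.06)
V = 17.86 / 0.0324
V = 551.23 L


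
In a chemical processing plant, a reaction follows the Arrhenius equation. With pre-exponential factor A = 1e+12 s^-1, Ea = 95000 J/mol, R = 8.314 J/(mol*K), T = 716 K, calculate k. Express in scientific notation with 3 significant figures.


k = A * exp(-Ea/(R*T))
k = 1e+12 * exp(-95000 / (8.314 * 716))
k = 1e+12 * exp(-15.958812)
k = 1.17e+05


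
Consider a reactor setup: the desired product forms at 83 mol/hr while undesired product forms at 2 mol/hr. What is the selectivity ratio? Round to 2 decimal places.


S = desired product rate / undesired product rate
S = 83 / 2
S = 41.50


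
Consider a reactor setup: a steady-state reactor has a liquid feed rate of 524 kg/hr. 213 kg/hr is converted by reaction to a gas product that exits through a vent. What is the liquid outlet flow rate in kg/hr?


Steady-state mass balance on the main outlet: F_out = F_in - F_removed
F_out = 524 - 213
F_out = 311 kg/hr


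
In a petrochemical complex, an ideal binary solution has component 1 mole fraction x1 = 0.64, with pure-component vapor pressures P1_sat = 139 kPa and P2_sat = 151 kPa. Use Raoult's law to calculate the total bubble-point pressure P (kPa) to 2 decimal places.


P = x1*P1_sat + x2*P2_sat
x2 = 1 - x1 = 1 - 0.64 = 0.36
P = 0.64*139 + 0.36*151
P = 88.96 + 54.36
P = 143.32 kPa


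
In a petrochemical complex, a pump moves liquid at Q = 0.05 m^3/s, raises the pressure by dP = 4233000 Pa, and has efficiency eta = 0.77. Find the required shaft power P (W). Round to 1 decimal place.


P = Q * dP / eta
P = 0.05 * 4233000 / 0.77
P = 211650.0 / 0.77
P = 274870.1 W


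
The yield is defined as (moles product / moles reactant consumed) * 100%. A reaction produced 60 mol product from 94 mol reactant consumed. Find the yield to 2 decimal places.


Yield = (moles product / moles consumed) * 100%
Yield = (60 / 94) * 100
Yield = 0.6383 * 100
Yield = 63.83%


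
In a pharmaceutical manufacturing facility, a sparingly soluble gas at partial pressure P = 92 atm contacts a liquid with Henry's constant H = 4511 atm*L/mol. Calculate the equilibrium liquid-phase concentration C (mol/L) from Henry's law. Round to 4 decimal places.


C = P / H
C = 92 / 4511
C = 0.0204 mol/L


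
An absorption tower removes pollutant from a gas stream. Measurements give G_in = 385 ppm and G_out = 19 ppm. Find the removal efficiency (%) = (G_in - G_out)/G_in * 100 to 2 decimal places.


Efficiency = (G_in - G_out) / G_in * 100%
Efficiency = (385 - 19) / 385 * 100
Efficiency = 366 / 385 * 100
Efficiency = 95.06%


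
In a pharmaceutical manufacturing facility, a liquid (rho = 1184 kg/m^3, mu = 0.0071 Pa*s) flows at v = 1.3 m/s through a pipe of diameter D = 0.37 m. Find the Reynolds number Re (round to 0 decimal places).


Re = rho * v * D / mu
Re = 1184 * 1.3 * 0.37 / 0.0071
Re = 569.504 / 0.0071
Re = 80212


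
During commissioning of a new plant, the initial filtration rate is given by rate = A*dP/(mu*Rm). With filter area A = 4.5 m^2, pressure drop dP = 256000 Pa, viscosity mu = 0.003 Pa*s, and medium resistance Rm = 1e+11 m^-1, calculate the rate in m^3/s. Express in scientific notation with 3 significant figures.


rate = A * dP / (mu * Rm)
rate = 4.5 * 256000 / (0.003 * 1e+11)
rate = 1152000.0 / 3.000e+08
rate = 3.84e-03 m^3/s


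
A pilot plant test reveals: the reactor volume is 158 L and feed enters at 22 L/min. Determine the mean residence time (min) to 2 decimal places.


tau = V / v0
tau = 158 / 22
tau = 7.18 min


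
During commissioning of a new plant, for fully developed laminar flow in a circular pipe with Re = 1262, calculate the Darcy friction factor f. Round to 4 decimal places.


f = 64 / Re
f = 64 / 1262
f = 0.0507


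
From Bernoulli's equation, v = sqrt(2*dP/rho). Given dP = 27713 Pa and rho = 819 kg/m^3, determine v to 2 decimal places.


v = sqrt(2*dP/rho)
v = sqrt(2*27713/819)
v = sqrt(67.675214)
v = 8.23 m/s


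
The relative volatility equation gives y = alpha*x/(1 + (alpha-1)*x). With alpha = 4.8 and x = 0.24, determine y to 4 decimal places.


y = alpha*x / (1 + (alpha-1)*x)
y = 4.8*0.24 / (1 + (4.8-1)*0.24)
y = 1.152 / (1 + 0.912)
y = 1.152 / 1.912
y = 0.6025


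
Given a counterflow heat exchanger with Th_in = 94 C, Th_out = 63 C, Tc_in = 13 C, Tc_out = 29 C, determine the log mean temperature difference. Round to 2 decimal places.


dT1 = Th_in - Tc_out = 94 - 29 = 65
dT2 = Th_out - Tc_in = 63 - 13 = 50
LMTD = (dT1 - dT2) / ln(dT1/dT2)
LMTD = (65 - 50) / ln(65/50)
LMTD = 57.17 K


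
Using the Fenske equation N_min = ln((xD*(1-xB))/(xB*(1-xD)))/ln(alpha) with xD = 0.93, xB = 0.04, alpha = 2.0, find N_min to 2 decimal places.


N_min = ln((xD*(1-xB))/(xB*(1-xD))) / ln(alpha)
Numerator inside ln: 0.8928 / 0.0028 = 318.857143
ln(318.857143) = 5.764743
ln(alpha) = ln(2.0) = 0.693147
N_min = 5.764743 / 0.693147 = 8.32


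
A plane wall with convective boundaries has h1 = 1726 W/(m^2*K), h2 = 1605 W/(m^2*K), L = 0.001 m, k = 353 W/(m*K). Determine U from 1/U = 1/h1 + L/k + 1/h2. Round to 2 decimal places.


1/U = 1/h1 + L/k + 1/h2
1/U = 1/1726 + 0.001/353 + 1/1605
1/U = 0.0005793743 + 2.8329e-06 + 0.000623053
1/U = 0.0012052602
U = 829.70 W/(m^2*K)


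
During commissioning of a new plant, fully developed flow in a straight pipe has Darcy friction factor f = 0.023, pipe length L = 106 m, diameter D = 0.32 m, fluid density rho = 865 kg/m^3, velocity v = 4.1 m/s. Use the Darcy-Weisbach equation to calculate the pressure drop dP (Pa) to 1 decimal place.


dP = f * (L/D) * (rho*v^2/2)
dP = 0.023 * (106/0.32) * (865*4.1^2/2)
L/D = 331.25
rho*v^2/2 = 865*16.81/2 = 7270.325
dP = 0.023 * 331.25 * 7270.325
dP = 55390.8 Pa


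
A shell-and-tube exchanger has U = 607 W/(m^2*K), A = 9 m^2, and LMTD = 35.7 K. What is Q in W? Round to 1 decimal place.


Q = U * A * LMTD
Q = 607 * 9 * 35.7
Q = 195029.1 W


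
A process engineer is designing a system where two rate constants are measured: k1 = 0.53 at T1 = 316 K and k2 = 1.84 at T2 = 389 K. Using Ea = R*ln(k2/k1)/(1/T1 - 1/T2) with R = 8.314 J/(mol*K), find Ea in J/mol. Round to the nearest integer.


Ea = R * ln(k2/k1) / (1/T1 - 1/T2)
ln(k2/k1) = ln(1.84/0.53) = 1.2446438
1/T1 - 1/T2 = 1/316 - 1/389 = 0.000593862875
Ea = 8.314 * 1.2446438 / 0.000593862875
Ea = 17425 J/mol


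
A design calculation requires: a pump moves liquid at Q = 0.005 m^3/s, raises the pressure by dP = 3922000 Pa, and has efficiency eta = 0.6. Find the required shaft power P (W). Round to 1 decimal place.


P = Q * dP / eta
P = 0.005 * 3922000 / 0.6
P = 19610.0 / 0.6
P = 32683.3 W


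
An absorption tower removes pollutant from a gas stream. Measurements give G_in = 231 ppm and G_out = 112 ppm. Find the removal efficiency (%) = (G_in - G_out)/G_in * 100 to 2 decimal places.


Efficiency = (G_in - G_out) / G_in * 100%
Efficiency = (231 - 112) / 231 * 100
Efficiency = 119 / 231 * 100
Efficiency = 51.52%


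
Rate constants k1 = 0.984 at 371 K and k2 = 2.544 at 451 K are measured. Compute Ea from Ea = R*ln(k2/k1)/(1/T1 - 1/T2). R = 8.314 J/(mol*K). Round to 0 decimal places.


Ea = R * ln(k2/k1) / (1/T1 - 1/T2)
ln(k2/k1) = ln(2.544/0.984) = 0.949867
1/T1 - 1/T2 = 1/371 - 1/451 = 0.00047812289
Ea = 8.314 * 0.949867 / 0.00047812289
Ea = 16517 J/mol


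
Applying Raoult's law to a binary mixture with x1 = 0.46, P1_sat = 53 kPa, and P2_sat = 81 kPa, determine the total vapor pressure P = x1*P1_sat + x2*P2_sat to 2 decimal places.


P = x1*P1_sat + x2*P2_sat
x2 = 1 - x1 = 1 - 0.46 = 0.54
P = 0.46*53 + 0.54*81
P = 24.38 + 43.74
P = 68.12 kPa


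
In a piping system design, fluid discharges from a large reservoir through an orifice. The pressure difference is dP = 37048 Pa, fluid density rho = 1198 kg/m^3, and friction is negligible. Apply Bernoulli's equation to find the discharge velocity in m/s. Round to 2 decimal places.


v = sqrt(2*dP/rho)
v = sqrt(2*37048/1198)
v = sqrt(61.84975)
v = 7.86 m/s


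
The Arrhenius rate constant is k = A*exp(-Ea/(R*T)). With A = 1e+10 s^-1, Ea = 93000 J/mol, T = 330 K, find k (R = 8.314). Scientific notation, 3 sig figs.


k = A * exp(-Ea/(R*T))
k = 1e+10 * exp(-93000 / (8.314 * 330))
k = 1e+10 * exp(-33.896822)
k = 1.90e-05


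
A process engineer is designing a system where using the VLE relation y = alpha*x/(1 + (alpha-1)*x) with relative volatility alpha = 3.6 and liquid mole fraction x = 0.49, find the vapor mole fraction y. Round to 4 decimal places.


y = alpha*x / (1 + (alpha-1)*x)
y = 3.6*0.49 / (1 + (3.6-1)*0.49)
y = 1.764 / (1 + 1.274)
y = 1.764 / 2.274
y = 0.7757


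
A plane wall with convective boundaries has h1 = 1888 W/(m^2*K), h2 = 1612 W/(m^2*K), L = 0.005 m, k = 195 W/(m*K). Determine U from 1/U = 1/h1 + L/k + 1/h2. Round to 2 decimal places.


1/U = 1/h1 + L/k + 1/h2
1/U = 1/1888 + 0.005/195 + 1/1612
1/U = 0.000529661 + 2.5641e-05 + 0.0006203474
1/U = 0.0011756494
U = 850.59 W/(m^2*K)


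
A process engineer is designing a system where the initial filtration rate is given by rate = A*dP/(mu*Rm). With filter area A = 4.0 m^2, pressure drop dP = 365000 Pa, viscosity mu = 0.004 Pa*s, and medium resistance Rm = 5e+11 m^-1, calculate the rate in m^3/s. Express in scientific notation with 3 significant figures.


rate = A * dP / (mu * Rm)
rate = 4.0 * 365000 / (0.004 * 5e+11)
rate = 1460000.0 / 2.000e+09
rate = 7.30e-04 m^3/s


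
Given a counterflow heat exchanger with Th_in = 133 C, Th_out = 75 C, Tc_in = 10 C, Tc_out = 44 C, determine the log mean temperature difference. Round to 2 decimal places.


dT1 = Th_in - Tc_out = 133 - 44 = 89
dT2 = Th_out - Tc_in = 75 - 10 = 65
LMTD = (dT1 - dT2) / ln(dT1/dT2)
LMTD = (89 - 65) / ln(89/65)
LMTD = 76.37 K


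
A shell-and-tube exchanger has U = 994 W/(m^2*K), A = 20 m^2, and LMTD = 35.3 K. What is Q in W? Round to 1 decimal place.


Q = U * A * LMTD
Q = 994 * 20 * 35.3
Q = 701764.0 W


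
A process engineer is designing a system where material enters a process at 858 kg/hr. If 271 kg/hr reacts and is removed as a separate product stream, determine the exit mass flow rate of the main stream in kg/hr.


Steady-state mass balance on the main outlet: F_out = F_in - F_removed
F_out = 858 - 271
F_out = 587 kg/hr


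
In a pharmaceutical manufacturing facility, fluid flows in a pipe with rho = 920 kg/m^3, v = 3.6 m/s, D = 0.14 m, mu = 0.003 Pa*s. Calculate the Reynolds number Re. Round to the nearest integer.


Re = rho * v * D / mu
Re = 920 * 3.6 * 0.14 / 0.003
Re = 463.68 / 0.003
Re = 154560


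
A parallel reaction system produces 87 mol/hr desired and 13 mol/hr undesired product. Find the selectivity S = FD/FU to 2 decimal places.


S = desired product rate / undesired product rate
S = 87 / 13
S = 6.69


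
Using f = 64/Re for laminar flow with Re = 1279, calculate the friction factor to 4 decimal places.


f = 64 / Re
f = 64 / 1279
f = 0.0500


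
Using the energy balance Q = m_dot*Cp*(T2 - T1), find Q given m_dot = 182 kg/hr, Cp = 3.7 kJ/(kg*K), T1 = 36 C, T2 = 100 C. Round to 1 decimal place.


Q = m_dot * Cp * (T2 - T1)
Q = 182 * 3.7 * (100 - 36)
Q = 182 * 3.7 * 64
Q = 43097.6 kJ/hr


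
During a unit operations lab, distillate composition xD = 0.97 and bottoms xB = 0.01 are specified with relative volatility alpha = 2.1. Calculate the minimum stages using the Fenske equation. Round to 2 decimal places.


N_min = ln((xD*(1-xB))/(xB*(1-xD))) / ln(alpha)
Numerator inside ln: 0.9603 / 0.0003 = 3201.0
ln(3201.0) = 8.071219
ln(alpha) = ln(2.1) = 0.741937
N_min = 8.071219 / 0.741937 = 10.88


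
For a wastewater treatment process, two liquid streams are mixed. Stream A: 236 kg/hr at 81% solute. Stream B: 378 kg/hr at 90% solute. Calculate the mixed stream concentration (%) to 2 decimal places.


Mass balance on solute: F1*x1 + F2*x2 = F3*x3
F3 = F1 + F2 = 236 + 378 = 614 kg/hr
x3 = (F1*x1 + F2*x2)/F3
x3 = (236*0.81 + 378*0.9) / 614
x3 = 86.54%


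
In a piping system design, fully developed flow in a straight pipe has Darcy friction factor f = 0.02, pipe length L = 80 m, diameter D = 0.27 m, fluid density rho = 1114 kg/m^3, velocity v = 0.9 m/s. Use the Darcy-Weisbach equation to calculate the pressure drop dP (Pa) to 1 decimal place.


dP = f * (L/D) * (rho*v^2/2)
dP = 0.02 * (80/0.27) * (1114*0.9^2/2)
L/D = 296.2962963
rho*v^2/2 = 1114*0.81/2 = 451.17
dP = 0.02 * 296.2962963 * 451.17
dP = 2673.6 Pa


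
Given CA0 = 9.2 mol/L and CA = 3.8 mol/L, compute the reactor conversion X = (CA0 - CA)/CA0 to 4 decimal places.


X = (CA0 - CA) / CA0
X = (9.2 - 3.8) / 9.2
X = 5.4 / 9.2
X = 0.5870


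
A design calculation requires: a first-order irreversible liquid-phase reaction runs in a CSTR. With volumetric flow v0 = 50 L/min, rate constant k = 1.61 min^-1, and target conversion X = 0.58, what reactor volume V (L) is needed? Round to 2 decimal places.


V = v0 * X / (k * (1 - X))
V = 50 * 0.58 / (1.61 * (1 - 0.58))
V = 29.0 / (1.61 * 0.42)
V = 29.0 / 0.6762
V = 42.89 L


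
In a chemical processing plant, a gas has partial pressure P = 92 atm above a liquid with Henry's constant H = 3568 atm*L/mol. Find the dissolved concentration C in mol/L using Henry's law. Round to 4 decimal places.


C = P / H
C = 92 / 3568
C = 0.0258 mol/L


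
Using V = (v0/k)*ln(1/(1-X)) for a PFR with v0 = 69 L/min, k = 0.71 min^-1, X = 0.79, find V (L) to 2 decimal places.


V = (v0/k) * ln(1/(1-X))
V = (69/0.71) * ln(1/(1-0.79))
V = 97.183099 * ln(4.761905)
V = 97.183099 * 1.560648
V = 151.67 L


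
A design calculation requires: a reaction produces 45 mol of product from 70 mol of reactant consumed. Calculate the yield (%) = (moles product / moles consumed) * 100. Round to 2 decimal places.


Yield = (moles product / moles consumed) * 100%
Yield = (45 / 70) * 100
Yield = 0.6429 * 100
Yield = 64.29%


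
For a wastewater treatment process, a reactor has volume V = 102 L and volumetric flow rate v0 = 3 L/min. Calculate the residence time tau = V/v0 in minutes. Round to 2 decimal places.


tau = V / v0
tau = 102 / 3
tau = 34.00 min


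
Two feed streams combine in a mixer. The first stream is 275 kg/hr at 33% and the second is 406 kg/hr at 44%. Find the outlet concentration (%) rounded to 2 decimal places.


Mass balance on solute: F1*x1 + F2*x2 = F3*x3
F3 = F1 + F2 = 275 + 406 = 681 kg/hr
x3 = (F1*x1 + F2*x2)/F3
x3 = (275*0.33 + 406*0.44) / 681
x3 = 39.56%


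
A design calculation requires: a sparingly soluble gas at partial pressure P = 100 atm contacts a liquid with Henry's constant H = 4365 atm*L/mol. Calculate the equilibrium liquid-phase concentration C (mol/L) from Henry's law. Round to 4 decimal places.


C = P / H
C = 100 / 4365
C = 0.0229 mol/L


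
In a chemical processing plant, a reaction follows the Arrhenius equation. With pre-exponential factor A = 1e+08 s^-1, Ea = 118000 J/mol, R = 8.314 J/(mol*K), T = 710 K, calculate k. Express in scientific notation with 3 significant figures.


k = A * exp(-Ea/(R*T))
k = 1e+08 * exp(-118000 / (8.314 * 710))
k = 1e+08 * exp(-19.990039)
k = 2.08e-01


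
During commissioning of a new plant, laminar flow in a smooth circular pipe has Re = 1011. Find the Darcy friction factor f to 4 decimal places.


f = 64 / Re
f = 64 / 1011
f = 0.0633


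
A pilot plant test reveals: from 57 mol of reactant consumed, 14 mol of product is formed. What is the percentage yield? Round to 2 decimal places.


Yield = (moles product / moles consumed) * 100%
Yield = (14 / 57) * 100
Yield = 0.2456 * 100
Yield = 24.56%


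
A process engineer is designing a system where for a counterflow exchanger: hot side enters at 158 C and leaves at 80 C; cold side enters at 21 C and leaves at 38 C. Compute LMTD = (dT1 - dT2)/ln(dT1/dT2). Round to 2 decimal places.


dT1 = Th_in - Tc_out = 158 - 38 = 120
dT2 = Th_out - Tc_in = 80 - 21 = 59
LMTD = (dT1 - dT2) / ln(dT1/dT2)
LMTD = (120 - 59) / ln(120/59)
LMTD = 85.92 K


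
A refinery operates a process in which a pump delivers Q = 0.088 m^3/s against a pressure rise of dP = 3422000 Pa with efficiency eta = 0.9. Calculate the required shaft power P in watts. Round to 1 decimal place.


P = Q * dP / eta
P = 0.088 * 3422000 / 0.9
P = 301136.0 / 0.9
P = 334595.6 W


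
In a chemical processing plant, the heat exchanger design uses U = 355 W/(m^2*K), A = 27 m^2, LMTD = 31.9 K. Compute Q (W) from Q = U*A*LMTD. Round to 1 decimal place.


Q = U * A * LMTD
Q = 355 * 27 * 31.9
Q = 305761.5 W


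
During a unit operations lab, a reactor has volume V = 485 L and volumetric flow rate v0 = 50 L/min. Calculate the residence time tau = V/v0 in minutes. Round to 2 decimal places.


tau = V / v0
tau = 485 / 50
tau = 9.70 min


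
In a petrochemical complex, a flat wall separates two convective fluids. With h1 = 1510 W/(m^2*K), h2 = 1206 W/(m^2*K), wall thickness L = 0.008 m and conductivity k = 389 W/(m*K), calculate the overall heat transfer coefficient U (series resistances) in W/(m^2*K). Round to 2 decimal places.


1/U = 1/h1 + L/k + 1/h2
1/U = 1/1510 + 0.008/389 + 1/1206
1/U = 0.0006622517 + 2.05656e-05 + 0.0008291874
1/U = 0.0015120047
U = 661.37 W/(m^2*K)
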